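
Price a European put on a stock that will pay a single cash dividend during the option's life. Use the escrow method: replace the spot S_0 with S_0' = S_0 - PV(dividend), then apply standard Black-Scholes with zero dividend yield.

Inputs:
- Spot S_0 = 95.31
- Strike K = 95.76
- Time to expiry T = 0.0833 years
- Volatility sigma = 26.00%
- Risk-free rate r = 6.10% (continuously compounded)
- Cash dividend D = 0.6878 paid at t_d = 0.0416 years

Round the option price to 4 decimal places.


PV(D) = D * exp(-r * t_d) = 0.6878 * 0.99746562 = 0.68605685
S_0' = S_0 - PV(D) = 95.3100 - 0.68605685 = 94.62394315
d1 = (ln(S_0'/K) + (r + sigma^2/2)*T) / (sigma*sqrt(T)) = -0.05380664
d2 = d1 - sigma*sqrt(T) = -0.12884716
exp(-rT) = 0.99493159
N(-d1) = 0.52145539; N(-d2) = 0.55126071
P = K * exp(-rT) * N(-d2) - S_0' * N(-d1) = 95.7600 * 0.99493159 * 0.55126071 - 94.62394315 * 0.52145539 = 3.1790

Answer: Price = 3.1790


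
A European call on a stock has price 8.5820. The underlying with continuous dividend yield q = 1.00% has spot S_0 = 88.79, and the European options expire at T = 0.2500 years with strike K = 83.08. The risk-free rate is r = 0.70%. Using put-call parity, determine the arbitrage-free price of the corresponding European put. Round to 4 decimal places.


Put-call parity: C - P = S_0 * exp(-qT) - K * exp(-rT).
S_0 * exp(-qT) = 88.7900 * 0.99750312 = 88.56830224
K * exp(-rT) = 83.0800 * 0.99825153 = 82.93473714
P = C - S*exp(-qT) + K*exp(-rT)
P = 8.5820 - 88.56830224 + 82.93473714 = 2.9484

Answer: Put price = 2.9484


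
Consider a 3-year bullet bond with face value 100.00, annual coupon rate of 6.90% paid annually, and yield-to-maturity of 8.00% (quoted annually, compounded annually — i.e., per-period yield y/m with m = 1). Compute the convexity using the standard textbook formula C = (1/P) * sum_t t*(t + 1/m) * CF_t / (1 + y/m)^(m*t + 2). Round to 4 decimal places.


Answer: Convexity = 9.4112

Derivation:
Coupon per period c = face * coupon_rate / m = 6.900000
Periods per year m = 1; per-period yield y/m = 0.080000
Number of cashflows N = 3
Cashflows (t years, CF_t, discount factor 1/(1+y/m)^(m*t), PV):
  t = 1.0000: CF_t = 6.900000, DF = 0.925926, PV = 6.388889
  t = 2.0000: CF_t = 6.900000, DF = 0.857339, PV = 5.915638
  t = 3.0000: CF_t = 106.900000, DF = 0.793832, PV = 84.860667
Price P = sum_t PV_t = 97.165193
Convexity numerator sum_t t*(t + 1/m) * CF_t / (1+y/m)^(m*t + 2):
  t = 1.0000: term = 10.954885
  t = 2.0000: term = 30.430236
  t = 3.0000: term = 873.052125
Convexity = (1/P) * sum = 914.437246 / 97.165193 = 9.411161


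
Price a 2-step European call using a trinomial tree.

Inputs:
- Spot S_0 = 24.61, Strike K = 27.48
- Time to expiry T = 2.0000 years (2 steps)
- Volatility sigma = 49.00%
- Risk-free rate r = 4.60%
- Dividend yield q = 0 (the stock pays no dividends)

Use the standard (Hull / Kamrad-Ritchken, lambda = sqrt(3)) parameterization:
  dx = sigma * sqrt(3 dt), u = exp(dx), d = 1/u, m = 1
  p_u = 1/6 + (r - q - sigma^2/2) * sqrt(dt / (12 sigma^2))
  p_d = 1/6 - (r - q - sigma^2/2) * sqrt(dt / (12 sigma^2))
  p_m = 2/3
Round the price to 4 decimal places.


Answer: Price = V(0,0) = 5.9686

Derivation:
dt = T/N = 1.000000; dx = sigma*sqrt(3*dt) = 0.848705
u = exp(dx) = 2.336619; d = 1/u = 0.427969
p_u = 0.123041, p_m = 0.666667, p_d = 0.210292
Discount per step: exp(-r*dt) = 0.955042
Stock lattice S(k, j) with j the centered position index:
  k=0: S(0,+0) = 24.6100
  k=1: S(1,-1) = 10.5323; S(1,+0) = 24.6100; S(1,+1) = 57.5042
  k=2: S(2,-2) = 4.5075; S(2,-1) = 10.5323; S(2,+0) = 24.6100; S(2,+1) = 57.5042; S(2,+2) = 134.3654
Terminal payoffs V(N, j) = max(S_T - K, 0):
  V(2,-2) = 0.000000; V(2,-1) = 0.000000; V(2,+0) = 0.000000; V(2,+1) = 30.024187; V(2,+2) = 106.885360
Backward induction: V(k, j) = exp(-r*dt) * [p_u * V(k+1, j+1) + p_m * V(k+1, j) + p_d * V(k+1, j-1)]
  V(1,-1) = exp(-r*dt) * [p_u*0.000000 + p_m*0.000000 + p_d*0.000000] = 0.000000
  V(1,+0) = exp(-r*dt) * [p_u*30.024187 + p_m*0.000000 + p_d*0.000000] = 3.528132
  V(1,+1) = exp(-r*dt) * [p_u*106.885360 + p_m*30.024187 + p_d*0.000000] = 31.676303
  V(0,+0) = exp(-r*dt) * [p_u*31.676303 + p_m*3.528132 + p_d*0.000000] = 5.968615


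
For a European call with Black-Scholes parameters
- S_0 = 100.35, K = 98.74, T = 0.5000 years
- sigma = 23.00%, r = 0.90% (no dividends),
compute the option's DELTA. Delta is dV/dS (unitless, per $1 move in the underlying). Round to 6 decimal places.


d1 = 0.2084362787; d2 = 0.0458017191
phi(d1) = 0.3903695695; exp(-qT) = 1.0000000000; exp(-rT) = 0.9955101098
N(d1) = 0.5825558340
Delta = exp(-qT) * N(d1) = 1.0000000000 * 0.5825558340 = 0.582556

Answer: Delta = 0.582556


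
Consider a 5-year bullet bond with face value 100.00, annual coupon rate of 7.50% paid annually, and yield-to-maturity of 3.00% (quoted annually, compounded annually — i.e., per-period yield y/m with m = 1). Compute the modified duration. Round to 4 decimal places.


Answer: Modified duration = 4.2850

Derivation:
Coupon per period c = face * coupon_rate / m = 7.500000
Periods per year m = 1; per-period yield y/m = 0.030000
Number of cashflows N = 5
Cashflows (t years, CF_t, discount factor 1/(1+y/m)^(m*t), PV):
  t = 1.0000: CF_t = 7.500000, DF = 0.970874, PV = 7.281553
  t = 2.0000: CF_t = 7.500000, DF = 0.942596, PV = 7.069469
  t = 3.0000: CF_t = 7.500000, DF = 0.915142, PV = 6.863562
  t = 4.0000: CF_t = 7.500000, DF = 0.888487, PV = 6.663653
  t = 5.0000: CF_t = 107.500000, DF = 0.862609, PV = 92.730444
Price P = sum_t PV_t = 120.608682
First compute Macaulay numerator sum_t t * PV_t:
  t * PV_t at t = 1.0000: 7.281553
  t * PV_t at t = 2.0000: 14.138939
  t * PV_t at t = 3.0000: 20.590687
  t * PV_t at t = 4.0000: 26.654611
  t * PV_t at t = 5.0000: 463.652222
Macaulay duration D = 532.318012 / 120.608682 = 4.413596
Modified duration = D / (1 + y/m) = 4.413596 / (1 + 0.030000) = 4.285045


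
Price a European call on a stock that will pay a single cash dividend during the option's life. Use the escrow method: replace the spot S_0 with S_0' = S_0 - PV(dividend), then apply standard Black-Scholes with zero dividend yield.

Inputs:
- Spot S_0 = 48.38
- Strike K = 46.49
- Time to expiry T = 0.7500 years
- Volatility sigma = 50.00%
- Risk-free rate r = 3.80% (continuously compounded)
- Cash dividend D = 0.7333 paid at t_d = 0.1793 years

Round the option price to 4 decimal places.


PV(D) = D * exp(-r * t_d) = 0.7333 * 0.99320976 = 0.72832072
S_0' = S_0 - PV(D) = 48.3800 - 0.72832072 = 47.65167928
d1 = (ln(S_0'/K) + (r + sigma^2/2)*T) / (sigma*sqrt(T)) = 0.33932177
d2 = d1 - sigma*sqrt(T) = -0.09369093
exp(-rT) = 0.97190229
N(d1) = 0.63281633; N(d2) = 0.46267734
C = S_0' * N(d1) - K * exp(-rT) * N(d2) = 47.65167928 * 0.63281633 - 46.4900 * 0.97190229 * 0.46267734 = 9.2493

Answer: Price = 9.2493


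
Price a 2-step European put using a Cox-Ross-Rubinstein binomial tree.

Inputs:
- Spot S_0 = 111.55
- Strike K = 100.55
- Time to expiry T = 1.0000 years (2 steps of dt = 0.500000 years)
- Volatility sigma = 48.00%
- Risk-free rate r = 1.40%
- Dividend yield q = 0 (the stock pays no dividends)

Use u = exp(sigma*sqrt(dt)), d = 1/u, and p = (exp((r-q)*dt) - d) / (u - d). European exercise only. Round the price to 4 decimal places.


dt = T/N = 0.500000
u = exp(sigma*sqrt(dt)) = 1.404121; d = 1/u = 0.712189
p = (exp((r-q)*dt) - d) / (u - d) = 0.426105
Discount per step: exp(-r*dt) = 0.993024
Stock lattice S(k, i) with i counting down-moves:
  k=0: S(0,0) = 111.5500
  k=1: S(1,0) = 156.6297; S(1,1) = 79.4447
  k=2: S(2,0) = 219.9269; S(2,1) = 111.5500; S(2,2) = 56.5797
Terminal payoffs V(N, i) = max(K - S_T, 0):
  V(2,0) = 0.000000; V(2,1) = 0.000000; V(2,2) = 43.970292
Backward induction: V(k, i) = exp(-r*dt) * [p * V(k+1, i) + (1-p) * V(k+1, i+1)].
  V(1,0) = exp(-r*dt) * [p*0.000000 + (1-p)*0.000000] = 0.000000
  V(1,1) = exp(-r*dt) * [p*0.000000 + (1-p)*43.970292] = 25.058324
  V(0,0) = exp(-r*dt) * [p*0.000000 + (1-p)*25.058324] = 14.280543

Answer: Price = V(0,0) = 14.2805


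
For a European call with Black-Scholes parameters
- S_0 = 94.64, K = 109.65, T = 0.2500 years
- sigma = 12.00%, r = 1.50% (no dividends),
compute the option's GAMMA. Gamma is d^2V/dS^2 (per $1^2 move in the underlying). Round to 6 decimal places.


d1 = -2.3610542532; d2 = -2.4210542532
phi(d1) = 0.0245700483; exp(-qT) = 1.0000000000; exp(-rT) = 0.9962570225
Gamma = exp(-qT) * phi(d1) / (S * sigma * sqrt(T)) = 1.0000000000 * 0.0245700483 / (94.6400 * 0.1200 * 0.5000000000) = 0.004327

Answer: Gamma = 0.004327


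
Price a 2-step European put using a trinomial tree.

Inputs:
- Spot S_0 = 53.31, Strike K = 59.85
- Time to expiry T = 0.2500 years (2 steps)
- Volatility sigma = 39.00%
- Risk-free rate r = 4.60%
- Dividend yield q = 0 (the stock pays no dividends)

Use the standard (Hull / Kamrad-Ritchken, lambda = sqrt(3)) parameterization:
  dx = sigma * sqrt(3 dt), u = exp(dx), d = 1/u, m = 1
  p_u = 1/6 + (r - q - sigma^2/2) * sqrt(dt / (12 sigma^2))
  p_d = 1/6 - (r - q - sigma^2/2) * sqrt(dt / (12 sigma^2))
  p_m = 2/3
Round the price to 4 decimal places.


Answer: Price = V(0,0) = 8.1483

Derivation:
dt = T/N = 0.125000; dx = sigma*sqrt(3*dt) = 0.238825
u = exp(dx) = 1.269757; d = 1/u = 0.787552
p_u = 0.158803, p_m = 0.666667, p_d = 0.174531
Discount per step: exp(-r*dt) = 0.994266
Stock lattice S(k, j) with j the centered position index:
  k=0: S(0,+0) = 53.3100
  k=1: S(1,-1) = 41.9844; S(1,+0) = 53.3100; S(1,+1) = 67.6907
  k=2: S(2,-2) = 33.0649; S(2,-1) = 41.9844; S(2,+0) = 53.3100; S(2,+1) = 67.6907; S(2,+2) = 85.9507
Terminal payoffs V(N, j) = max(K - S_T, 0):
  V(2,-2) = 26.785062; V(2,-1) = 17.865576; V(2,+0) = 6.540000; V(2,+1) = 0.000000; V(2,+2) = 0.000000
Backward induction: V(k, j) = exp(-r*dt) * [p_u * V(k+1, j+1) + p_m * V(k+1, j) + p_d * V(k+1, j-1)]
  V(1,-1) = exp(-r*dt) * [p_u*6.540000 + p_m*17.865576 + p_d*26.785062] = 17.522723
  V(1,+0) = exp(-r*dt) * [p_u*0.000000 + p_m*6.540000 + p_d*17.865576] = 7.435216
  V(1,+1) = exp(-r*dt) * [p_u*0.000000 + p_m*0.000000 + p_d*6.540000] = 1.134886
  V(0,+0) = exp(-r*dt) * [p_u*1.134886 + p_m*7.435216 + p_d*17.522723] = 8.148298


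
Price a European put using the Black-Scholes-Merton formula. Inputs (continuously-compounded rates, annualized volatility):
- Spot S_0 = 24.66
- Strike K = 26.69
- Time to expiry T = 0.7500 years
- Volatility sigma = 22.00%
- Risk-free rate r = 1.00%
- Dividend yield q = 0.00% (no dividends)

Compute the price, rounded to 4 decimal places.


d1 = (ln(S/K) + (r - q + 0.5*sigma^2) * T) / (sigma * sqrt(T)) = -0.28057368
d2 = d1 - sigma * sqrt(T) = -0.47109927
exp(-rT) = 0.99252805; exp(-qT) = 1.00000000
P = K * exp(-rT) * N(-d2) - S_0 * exp(-qT) * N(-d1)
N(-d1) = 0.61048130; N(-d2) = 0.68121508
P = 26.6900 * 0.99252805 * 0.68121508 - 24.6600 * 1.00000000 * 0.61048130 = 2.9913

Answer: Price = 2.9913


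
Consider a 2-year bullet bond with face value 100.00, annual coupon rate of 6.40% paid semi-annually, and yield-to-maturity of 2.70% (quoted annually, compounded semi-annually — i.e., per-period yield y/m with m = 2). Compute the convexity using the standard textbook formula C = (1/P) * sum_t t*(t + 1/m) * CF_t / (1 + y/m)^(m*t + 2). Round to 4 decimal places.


Answer: Convexity = 4.5837

Derivation:
Coupon per period c = face * coupon_rate / m = 3.200000
Periods per year m = 2; per-period yield y/m = 0.013500
Number of cashflows N = 4
Cashflows (t years, CF_t, discount factor 1/(1+y/m)^(m*t), PV):
  t = 0.5000: CF_t = 3.200000, DF = 0.986680, PV = 3.157375
  t = 1.0000: CF_t = 3.200000, DF = 0.973537, PV = 3.115319
  t = 1.5000: CF_t = 3.200000, DF = 0.960569, PV = 3.073822
  t = 2.0000: CF_t = 103.200000, DF = 0.947774, PV = 97.810321
Price P = sum_t PV_t = 107.156837
Convexity numerator sum_t t*(t + 1/m) * CF_t / (1+y/m)^(m*t + 2):
  t = 0.5000: term = 1.536911
  t = 1.0000: term = 4.549317
  t = 1.5000: term = 8.977439
  t = 2.0000: term = 476.109869
Convexity = (1/P) * sum = 491.173536 / 107.156837 = 4.583688


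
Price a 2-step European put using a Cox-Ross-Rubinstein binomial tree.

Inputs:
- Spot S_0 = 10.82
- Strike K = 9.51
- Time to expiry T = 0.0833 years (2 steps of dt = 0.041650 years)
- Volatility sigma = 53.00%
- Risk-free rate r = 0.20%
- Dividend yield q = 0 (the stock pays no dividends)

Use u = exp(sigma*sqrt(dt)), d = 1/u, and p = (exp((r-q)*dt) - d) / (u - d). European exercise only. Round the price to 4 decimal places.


Answer: Price = V(0,0) = 0.2204

Derivation:
dt = T/N = 0.041650
u = exp(sigma*sqrt(dt)) = 1.114231; d = 1/u = 0.897480
p = (exp((r-q)*dt) - d) / (u - d) = 0.473370
Discount per step: exp(-r*dt) = 0.999917
Stock lattice S(k, i) with i counting down-moves:
  k=0: S(0,0) = 10.8200
  k=1: S(1,0) = 12.0560; S(1,1) = 9.7107
  k=2: S(2,0) = 13.4331; S(2,1) = 10.8200; S(2,2) = 8.7152
Terminal payoffs V(N, i) = max(K - S_T, 0):
  V(2,0) = 0.000000; V(2,1) = 0.000000; V(2,2) = 0.794806
Backward induction: V(k, i) = exp(-r*dt) * [p * V(k+1, i) + (1-p) * V(k+1, i+1)].
  V(1,0) = exp(-r*dt) * [p*0.000000 + (1-p)*0.000000] = 0.000000
  V(1,1) = exp(-r*dt) * [p*0.000000 + (1-p)*0.794806] = 0.418534
  V(0,0) = exp(-r*dt) * [p*0.000000 + (1-p)*0.418534] = 0.220394


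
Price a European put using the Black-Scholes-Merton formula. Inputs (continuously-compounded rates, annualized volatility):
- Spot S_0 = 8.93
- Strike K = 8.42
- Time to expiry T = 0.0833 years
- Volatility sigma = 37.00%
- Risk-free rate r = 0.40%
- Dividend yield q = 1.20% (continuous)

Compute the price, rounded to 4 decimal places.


Answer: Price = 0.1705

Derivation:
d1 = (ln(S/K) + (r - q + 0.5*sigma^2) * T) / (sigma * sqrt(T)) = 0.59783675
d2 = d1 - sigma * sqrt(T) = 0.49104832
exp(-rT) = 0.99966686; exp(-qT) = 0.99900090
P = K * exp(-rT) * N(-d2) - S_0 * exp(-qT) * N(-d1)
N(-d1) = 0.27497443; N(-d2) = 0.31169614
P = 8.4200 * 0.99966686 * 0.31169614 - 8.9300 * 0.99900090 * 0.27497443 = 0.1705


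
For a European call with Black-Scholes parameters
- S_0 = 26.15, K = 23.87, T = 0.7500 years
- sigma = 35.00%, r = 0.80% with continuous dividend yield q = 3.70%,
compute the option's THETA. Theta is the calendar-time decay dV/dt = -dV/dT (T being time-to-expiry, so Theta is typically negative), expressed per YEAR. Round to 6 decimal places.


Answer: Theta = -1.397694

Derivation:
d1 = 0.3807682766; d2 = 0.0776593852
phi(d1) = 0.3710454291; exp(-qT) = 0.9726314943; exp(-rT) = 0.9940179641
Theta = -S*exp(-qT)*phi(d1)*sigma/(2*sqrt(T)) - r*K*exp(-rT)*N(d2) + q*S*exp(-qT)*N(d1)
N(d1) = 0.6483123996; N(d2) = 0.5309504988; sqrt(T) = 0.8660254038
Term 1 = -26.1500 * 0.9726314943 * 0.3710454291 * 0.3500 / (2 * 0.8660254038) = -1.9070168229
Term 2 = -0.0080 * 23.8700 * 0.9940179641 * 0.5309504988 = -0.1007837868
Term 3 = 0.0370 * 26.1500 * 0.9726314943 * 0.6483123996 = 0.6101070921
Theta = -1.9070168229 + (-0.1007837868) + (0.6101070921) = -1.397694


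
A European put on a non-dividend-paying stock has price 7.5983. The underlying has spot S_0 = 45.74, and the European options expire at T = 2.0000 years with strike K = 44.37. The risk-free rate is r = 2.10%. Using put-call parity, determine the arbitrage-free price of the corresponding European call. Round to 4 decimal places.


Answer: Call price = 10.7932

Derivation:
Put-call parity: C - P = S_0 * exp(-qT) - K * exp(-rT).
S_0 * exp(-qT) = 45.7400 * 1.00000000 = 45.74000000
K * exp(-rT) = 44.3700 * 0.95886978 = 42.54505216
C = P + S*exp(-qT) - K*exp(-rT)
C = 7.5983 + 45.74000000 - 42.54505216 = 10.7932


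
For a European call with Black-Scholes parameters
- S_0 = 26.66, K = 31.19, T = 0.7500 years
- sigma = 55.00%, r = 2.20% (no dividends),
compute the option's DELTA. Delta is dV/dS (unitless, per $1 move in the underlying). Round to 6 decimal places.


d1 = -0.0566763048; d2 = -0.5329902769
phi(d1) = 0.3983020528; exp(-qT) = 1.0000000000; exp(-rT) = 0.9836353794
N(d1) = 0.4774015248
Delta = exp(-qT) * N(d1) = 1.0000000000 * 0.4774015248 = 0.477402

Answer: Delta = 0.477402


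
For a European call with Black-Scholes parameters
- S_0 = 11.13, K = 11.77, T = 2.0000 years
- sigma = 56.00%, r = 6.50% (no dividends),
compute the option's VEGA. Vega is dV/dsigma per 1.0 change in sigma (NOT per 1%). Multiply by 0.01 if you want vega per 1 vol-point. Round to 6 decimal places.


d1 = 0.4895328581; d2 = -0.3024267368
phi(d1) = 0.3538933286; exp(-qT) = 1.0000000000; exp(-rT) = 0.8780954309
Vega = S * exp(-qT) * phi(d1) * sqrt(T) = 11.1300 * 1.0000000000 * 0.3538933286 * 1.4142135624 = 5.570351

Answer: Vega = 5.570351


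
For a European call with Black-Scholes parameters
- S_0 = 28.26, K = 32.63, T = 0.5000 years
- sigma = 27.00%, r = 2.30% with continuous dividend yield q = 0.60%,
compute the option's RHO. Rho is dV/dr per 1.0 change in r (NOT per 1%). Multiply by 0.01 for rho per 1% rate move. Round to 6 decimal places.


Answer: Rho = 3.397972

Derivation:
d1 = -0.6131387500; d2 = -0.8040575810
phi(d1) = 0.3305795024; exp(-qT) = 0.9970044955; exp(-rT) = 0.9885658722
N(d2) = 0.2106818606
Rho = K*T*exp(-rT)*N(d2) = 32.6300 * 0.5000 * 0.9885658722 * 0.2106818606 = 3.397972


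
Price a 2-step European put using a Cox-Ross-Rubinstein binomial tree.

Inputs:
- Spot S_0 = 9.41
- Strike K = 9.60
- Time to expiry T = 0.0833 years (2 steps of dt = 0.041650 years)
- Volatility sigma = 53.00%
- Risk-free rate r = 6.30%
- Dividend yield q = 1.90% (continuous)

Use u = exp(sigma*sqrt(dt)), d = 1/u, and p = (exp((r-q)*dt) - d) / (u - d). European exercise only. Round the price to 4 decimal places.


dt = T/N = 0.041650
u = exp(sigma*sqrt(dt)) = 1.114231; d = 1/u = 0.897480
p = (exp((r-q)*dt) - d) / (u - d) = 0.481448
Discount per step: exp(-r*dt) = 0.997379
Stock lattice S(k, i) with i counting down-moves:
  k=0: S(0,0) = 9.4100
  k=1: S(1,0) = 10.4849; S(1,1) = 8.4453
  k=2: S(2,0) = 11.6826; S(2,1) = 9.4100; S(2,2) = 7.5795
Terminal payoffs V(N, i) = max(K - S_T, 0):
  V(2,0) = 0.000000; V(2,1) = 0.190000; V(2,2) = 2.020520
Backward induction: V(k, i) = exp(-r*dt) * [p * V(k+1, i) + (1-p) * V(k+1, i+1)].
  V(1,0) = exp(-r*dt) * [p*0.000000 + (1-p)*0.190000] = 0.098267
  V(1,1) = exp(-r*dt) * [p*0.190000 + (1-p)*2.020520] = 1.136234
  V(0,0) = exp(-r*dt) * [p*0.098267 + (1-p)*1.136234] = 0.634839

Answer: Price = V(0,0) = 0.6348


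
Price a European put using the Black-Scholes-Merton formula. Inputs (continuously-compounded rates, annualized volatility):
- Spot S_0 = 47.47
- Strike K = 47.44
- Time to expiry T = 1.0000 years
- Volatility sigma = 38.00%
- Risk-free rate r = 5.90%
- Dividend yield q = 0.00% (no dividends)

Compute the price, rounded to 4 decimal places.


Answer: Price = 5.6566

Derivation:
d1 = (ln(S/K) + (r - q + 0.5*sigma^2) * T) / (sigma * sqrt(T)) = 0.34692678
d2 = d1 - sigma * sqrt(T) = -0.03307322
exp(-rT) = 0.94270677; exp(-qT) = 1.00000000
P = K * exp(-rT) * N(-d2) - S_0 * exp(-qT) * N(-d1)
N(-d1) = 0.36432316; N(-d2) = 0.51319190
P = 47.4400 * 0.94270677 * 0.51319190 - 47.4700 * 1.00000000 * 0.36432316 = 5.6566


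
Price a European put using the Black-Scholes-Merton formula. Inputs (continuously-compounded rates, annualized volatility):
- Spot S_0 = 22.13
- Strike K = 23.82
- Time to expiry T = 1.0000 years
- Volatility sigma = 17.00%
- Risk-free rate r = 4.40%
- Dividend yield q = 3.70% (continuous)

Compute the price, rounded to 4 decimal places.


Answer: Price = 2.3415

Derivation:
d1 = (ln(S/K) + (r - q + 0.5*sigma^2) * T) / (sigma * sqrt(T)) = -0.30671418
d2 = d1 - sigma * sqrt(T) = -0.47671418
exp(-rT) = 0.95695396; exp(-qT) = 0.96367614
P = K * exp(-rT) * N(-d2) - S_0 * exp(-qT) * N(-d1)
N(-d1) = 0.62046953; N(-d2) = 0.68321717
P = 23.8200 * 0.95695396 * 0.68321717 - 22.1300 * 0.96367614 * 0.62046953 = 2.3415


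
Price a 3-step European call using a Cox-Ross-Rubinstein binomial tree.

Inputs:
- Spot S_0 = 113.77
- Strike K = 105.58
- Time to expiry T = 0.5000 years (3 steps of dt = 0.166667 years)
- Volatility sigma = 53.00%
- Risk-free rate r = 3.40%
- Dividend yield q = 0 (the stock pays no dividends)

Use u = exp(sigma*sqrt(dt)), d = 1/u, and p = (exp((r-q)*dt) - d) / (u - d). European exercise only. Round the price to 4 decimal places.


dt = T/N = 0.166667
u = exp(sigma*sqrt(dt)) = 1.241564; d = 1/u = 0.805436
p = (exp((r-q)*dt) - d) / (u - d) = 0.459147
Discount per step: exp(-r*dt) = 0.994349
Stock lattice S(k, i) with i counting down-moves:
  k=0: S(0,0) = 113.7700
  k=1: S(1,0) = 141.2527; S(1,1) = 91.6344
  k=2: S(2,0) = 175.3742; S(2,1) = 113.7700; S(2,2) = 73.8057
  k=3: S(3,0) = 217.7382; S(3,1) = 141.2527; S(3,2) = 91.6344; S(3,3) = 59.4457
Terminal payoffs V(N, i) = max(S_T - K, 0):
  V(3,0) = 112.158249; V(3,1) = 35.672697; V(3,2) = 0.000000; V(3,3) = 0.000000
Backward induction: V(k, i) = exp(-r*dt) * [p * V(k+1, i) + (1-p) * V(k+1, i+1)].
  V(2,0) = exp(-r*dt) * [p*112.158249 + (1-p)*35.672697] = 70.390808
  V(2,1) = exp(-r*dt) * [p*35.672697 + (1-p)*0.000000] = 16.286466
  V(2,2) = exp(-r*dt) * [p*0.000000 + (1-p)*0.000000] = 0.000000
  V(1,0) = exp(-r*dt) * [p*70.390808 + (1-p)*16.286466] = 40.895921
  V(1,1) = exp(-r*dt) * [p*16.286466 + (1-p)*0.000000] = 7.435630
  V(0,0) = exp(-r*dt) * [p*40.895921 + (1-p)*7.435630] = 22.670000

Answer: Price = V(0,0) = 22.6700


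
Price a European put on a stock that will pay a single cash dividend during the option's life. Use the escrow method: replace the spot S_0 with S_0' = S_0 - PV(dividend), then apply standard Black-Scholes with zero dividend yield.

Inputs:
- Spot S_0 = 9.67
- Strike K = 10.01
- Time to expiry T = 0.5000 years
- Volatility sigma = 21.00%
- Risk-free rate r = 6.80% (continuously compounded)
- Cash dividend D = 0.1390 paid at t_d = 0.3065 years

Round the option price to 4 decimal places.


Answer: Price = 0.6420

Derivation:
PV(D) = D * exp(-r * t_d) = 0.1390 * 0.97937369 = 0.13613294
S_0' = S_0 - PV(D) = 9.6700 - 0.13613294 = 9.53386706
d1 = (ln(S_0'/K) + (r + sigma^2/2)*T) / (sigma*sqrt(T)) = -0.02497892
d2 = d1 - sigma*sqrt(T) = -0.17347135
exp(-rT) = 0.96657150
N(-d1) = 0.50996411; N(-d2) = 0.56885953
P = K * exp(-rT) * N(-d2) - S_0' * N(-d1) = 10.0100 * 0.96657150 * 0.56885953 - 9.53386706 * 0.50996411 = 0.6420


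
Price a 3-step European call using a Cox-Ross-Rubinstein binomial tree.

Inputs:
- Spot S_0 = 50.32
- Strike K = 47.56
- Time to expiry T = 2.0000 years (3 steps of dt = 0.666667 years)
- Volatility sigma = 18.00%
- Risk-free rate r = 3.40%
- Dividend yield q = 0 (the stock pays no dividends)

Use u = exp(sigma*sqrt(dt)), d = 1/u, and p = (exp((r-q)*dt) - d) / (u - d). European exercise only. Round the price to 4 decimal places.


dt = T/N = 0.666667
u = exp(sigma*sqrt(dt)) = 1.158319; d = 1/u = 0.863320
p = (exp((r-q)*dt) - d) / (u - d) = 0.541038
Discount per step: exp(-r*dt) = 0.977588
Stock lattice S(k, i) with i counting down-moves:
  k=0: S(0,0) = 50.3200
  k=1: S(1,0) = 58.2866; S(1,1) = 43.4423
  k=2: S(2,0) = 67.5144; S(2,1) = 50.3200; S(2,2) = 37.5046
  k=3: S(3,0) = 78.2032; S(3,1) = 58.2866; S(3,2) = 43.4423; S(3,3) = 32.3785
Terminal payoffs V(N, i) = max(S_T - K, 0):
  V(3,0) = 30.643216; V(3,1) = 10.726587; V(3,2) = 0.000000; V(3,3) = 0.000000
Backward induction: V(k, i) = exp(-r*dt) * [p * V(k+1, i) + (1-p) * V(k+1, i+1)].
  V(2,0) = exp(-r*dt) * [p*30.643216 + (1-p)*10.726587] = 21.020333
  V(2,1) = exp(-r*dt) * [p*10.726587 + (1-p)*0.000000] = 5.673422
  V(2,2) = exp(-r*dt) * [p*0.000000 + (1-p)*0.000000] = 0.000000
  V(1,0) = exp(-r*dt) * [p*21.020333 + (1-p)*5.673422] = 13.663439
  V(1,1) = exp(-r*dt) * [p*5.673422 + (1-p)*0.000000] = 3.000742
  V(0,0) = exp(-r*dt) * [p*13.663439 + (1-p)*3.000742] = 8.573120

Answer: Price = V(0,0) = 8.5731


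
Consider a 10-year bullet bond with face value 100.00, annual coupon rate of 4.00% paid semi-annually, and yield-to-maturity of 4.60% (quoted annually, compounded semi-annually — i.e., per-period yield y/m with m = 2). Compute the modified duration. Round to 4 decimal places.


Answer: Modified duration = 8.1030

Derivation:
Coupon per period c = face * coupon_rate / m = 2.000000
Periods per year m = 2; per-period yield y/m = 0.023000
Number of cashflows N = 20
Cashflows (t years, CF_t, discount factor 1/(1+y/m)^(m*t), PV):
  t = 0.5000: CF_t = 2.000000, DF = 0.977517, PV = 1.955034
  t = 1.0000: CF_t = 2.000000, DF = 0.955540, PV = 1.911079
  t = 1.5000: CF_t = 2.000000, DF = 0.934056, PV = 1.868113
  t = 2.0000: CF_t = 2.000000, DF = 0.913056, PV = 1.826112
  t = 2.5000: CF_t = 2.000000, DF = 0.892528, PV = 1.785056
  t = 3.0000: CF_t = 2.000000, DF = 0.872461, PV = 1.744923
  t = 3.5000: CF_t = 2.000000, DF = 0.852846, PV = 1.705692
  t = 4.0000: CF_t = 2.000000, DF = 0.833671, PV = 1.667343
  t = 4.5000: CF_t = 2.000000, DF = 0.814928, PV = 1.629856
  t = 5.0000: CF_t = 2.000000, DF = 0.796606, PV = 1.593212
  t = 5.5000: CF_t = 2.000000, DF = 0.778696, PV = 1.557392
  t = 6.0000: CF_t = 2.000000, DF = 0.761189, PV = 1.522378
  t = 6.5000: CF_t = 2.000000, DF = 0.744075, PV = 1.488150
  t = 7.0000: CF_t = 2.000000, DF = 0.727346, PV = 1.454692
  t = 7.5000: CF_t = 2.000000, DF = 0.710993, PV = 1.421987
  t = 8.0000: CF_t = 2.000000, DF = 0.695008, PV = 1.390016
  t = 8.5000: CF_t = 2.000000, DF = 0.679382, PV = 1.358765
  t = 9.0000: CF_t = 2.000000, DF = 0.664108, PV = 1.328216
  t = 9.5000: CF_t = 2.000000, DF = 0.649177, PV = 1.298354
  t = 10.0000: CF_t = 102.000000, DF = 0.634581, PV = 64.727301
Price P = sum_t PV_t = 95.233670
First compute Macaulay numerator sum_t t * PV_t:
  t * PV_t at t = 0.5000: 0.977517
  t * PV_t at t = 1.0000: 1.911079
  t * PV_t at t = 1.5000: 2.802169
  t * PV_t at t = 2.0000: 3.652224
  t * PV_t at t = 2.5000: 4.462640
  t * PV_t at t = 3.0000: 5.234768
  t * PV_t at t = 3.5000: 5.969921
  t * PV_t at t = 4.0000: 6.669372
  t * PV_t at t = 4.5000: 7.334353
  t * PV_t at t = 5.0000: 7.966062
  t * PV_t at t = 5.5000: 8.565658
  t * PV_t at t = 6.0000: 9.134266
  t * PV_t at t = 6.5000: 9.672976
  t * PV_t at t = 7.0000: 10.182846
  t * PV_t at t = 7.5000: 10.664899
  t * PV_t at t = 8.0000: 11.120129
  t * PV_t at t = 8.5000: 11.549499
  t * PV_t at t = 9.0000: 11.953941
  t * PV_t at t = 9.5000: 12.334358
  t * PV_t at t = 10.0000: 647.273009
Macaulay duration D = 789.431686 / 95.233670 = 8.289418
Modified duration = D / (1 + y/m) = 8.289418 / (1 + 0.023000) = 8.103048


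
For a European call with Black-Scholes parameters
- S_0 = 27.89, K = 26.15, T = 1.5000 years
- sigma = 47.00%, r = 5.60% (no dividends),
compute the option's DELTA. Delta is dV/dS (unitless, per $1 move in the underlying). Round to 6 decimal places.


Answer: Delta = 0.707348

Derivation:
d1 = 0.5456525238; d2 = -0.0299775658
phi(d1) = 0.3437616047; exp(-qT) = 1.0000000000; exp(-rT) = 0.9194312561
N(d1) = 0.7073475937
Delta = exp(-qT) * N(d1) = 1.0000000000 * 0.7073475937 = 0.707348


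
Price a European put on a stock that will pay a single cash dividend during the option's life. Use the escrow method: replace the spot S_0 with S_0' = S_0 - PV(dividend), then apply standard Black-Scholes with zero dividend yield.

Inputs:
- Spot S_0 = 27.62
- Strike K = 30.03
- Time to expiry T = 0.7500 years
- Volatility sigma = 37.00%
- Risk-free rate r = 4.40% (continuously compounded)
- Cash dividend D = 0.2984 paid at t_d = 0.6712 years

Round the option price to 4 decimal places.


Answer: Price = 4.5157

Derivation:
PV(D) = D * exp(-r * t_d) = 0.2984 * 0.97089903 = 0.28971627
S_0' = S_0 - PV(D) = 27.6200 - 0.28971627 = 27.33028373
d1 = (ln(S_0'/K) + (r + sigma^2/2)*T) / (sigma*sqrt(T)) = -0.03078369
d2 = d1 - sigma*sqrt(T) = -0.35121309
exp(-rT) = 0.96753856
N(-d1) = 0.51227898; N(-d2) = 0.63728576
P = K * exp(-rT) * N(-d2) - S_0' * N(-d1) = 30.0300 * 0.96753856 * 0.63728576 - 27.33028373 * 0.51227898 = 4.5157


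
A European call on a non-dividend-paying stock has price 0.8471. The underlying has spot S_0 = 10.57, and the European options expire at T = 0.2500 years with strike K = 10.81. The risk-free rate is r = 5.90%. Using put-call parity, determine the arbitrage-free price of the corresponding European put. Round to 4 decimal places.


Put-call parity: C - P = S_0 * exp(-qT) - K * exp(-rT).
S_0 * exp(-qT) = 10.5700 * 1.00000000 = 10.57000000
K * exp(-rT) = 10.8100 * 0.98535825 = 10.65172266
P = C - S*exp(-qT) + K*exp(-rT)
P = 0.8471 - 10.57000000 + 10.65172266 = 0.9288

Answer: Put price = 0.9288


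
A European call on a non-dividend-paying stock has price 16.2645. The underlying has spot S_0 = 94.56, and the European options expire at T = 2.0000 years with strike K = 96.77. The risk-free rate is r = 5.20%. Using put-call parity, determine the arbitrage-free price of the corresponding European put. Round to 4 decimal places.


Answer: Put price = 8.9161

Derivation:
Put-call parity: C - P = S_0 * exp(-qT) - K * exp(-rT).
S_0 * exp(-qT) = 94.5600 * 1.00000000 = 94.56000000
K * exp(-rT) = 96.7700 * 0.90122530 = 87.21157203
P = C - S*exp(-qT) + K*exp(-rT)
P = 16.2645 - 94.56000000 + 87.21157203 = 8.9161


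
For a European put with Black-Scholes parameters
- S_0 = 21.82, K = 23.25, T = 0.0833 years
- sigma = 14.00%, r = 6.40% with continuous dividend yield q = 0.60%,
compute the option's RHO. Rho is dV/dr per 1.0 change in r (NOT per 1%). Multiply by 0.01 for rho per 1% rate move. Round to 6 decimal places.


Answer: Rho = -1.790496

Derivation:
d1 = -1.4312178602; d2 = -1.4716242954
phi(d1) = 0.1432547429; exp(-qT) = 0.9995003249; exp(-rT) = 0.9946829856
N(-d2) = 0.9294388195
Rho = -K*T*exp(-rT)*N(-d2) = -23.2500 * 0.0833 * 0.9946829856 * 0.9294388195 = -1.790496


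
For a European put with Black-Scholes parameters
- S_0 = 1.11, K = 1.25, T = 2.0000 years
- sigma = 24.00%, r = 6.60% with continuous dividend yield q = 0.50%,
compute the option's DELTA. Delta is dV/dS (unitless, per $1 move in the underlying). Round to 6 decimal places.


d1 = 0.1791822255; d2 = -0.1602290295
phi(d1) = 0.3925891365; exp(-qT) = 0.9900498337; exp(-rT) = 0.8763409951
N(-d1) = 0.4288973099
Delta = -exp(-qT) * N(-d1) = -0.9900498337 * 0.4288973099 = -0.424630

Answer: Delta = -0.424630


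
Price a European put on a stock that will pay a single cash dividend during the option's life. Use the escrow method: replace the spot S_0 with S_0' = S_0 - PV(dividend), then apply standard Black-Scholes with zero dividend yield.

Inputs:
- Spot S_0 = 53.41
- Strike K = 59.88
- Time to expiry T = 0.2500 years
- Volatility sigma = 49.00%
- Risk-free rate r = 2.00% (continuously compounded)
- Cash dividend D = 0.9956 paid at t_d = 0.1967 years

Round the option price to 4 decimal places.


Answer: Price = 9.7661

Derivation:
PV(D) = D * exp(-r * t_d) = 0.9956 * 0.99607373 = 0.99169100
S_0' = S_0 - PV(D) = 53.4100 - 0.99169100 = 52.41830900
d1 = (ln(S_0'/K) + (r + sigma^2/2)*T) / (sigma*sqrt(T)) = -0.40030253
d2 = d1 - sigma*sqrt(T) = -0.64530253
exp(-rT) = 0.99501248
N(-d1) = 0.65553315; N(-d2) = 0.74063442
P = K * exp(-rT) * N(-d2) - S_0' * N(-d1) = 59.8800 * 0.99501248 * 0.74063442 - 52.41830900 * 0.65553315 = 9.7661


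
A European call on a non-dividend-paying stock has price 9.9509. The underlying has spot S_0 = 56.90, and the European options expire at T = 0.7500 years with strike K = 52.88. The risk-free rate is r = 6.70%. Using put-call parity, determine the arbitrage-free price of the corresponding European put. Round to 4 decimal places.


Answer: Put price = 3.3393

Derivation:
Put-call parity: C - P = S_0 * exp(-qT) - K * exp(-rT).
S_0 * exp(-qT) = 56.9000 * 1.00000000 = 56.90000000
K * exp(-rT) = 52.8800 * 0.95099165 = 50.28843829
P = C - S*exp(-qT) + K*exp(-rT)
P = 9.9509 - 56.90000000 + 50.28843829 = 3.3393


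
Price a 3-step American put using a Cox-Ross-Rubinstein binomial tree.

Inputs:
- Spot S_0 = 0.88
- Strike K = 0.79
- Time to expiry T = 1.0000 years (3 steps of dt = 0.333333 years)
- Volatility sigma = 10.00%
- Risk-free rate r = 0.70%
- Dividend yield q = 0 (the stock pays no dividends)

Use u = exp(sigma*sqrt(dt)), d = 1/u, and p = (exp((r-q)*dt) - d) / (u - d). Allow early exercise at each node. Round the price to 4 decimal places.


dt = T/N = 0.333333
u = exp(sigma*sqrt(dt)) = 1.059434; d = 1/u = 0.943900
p = (exp((r-q)*dt) - d) / (u - d) = 0.505790
Discount per step: exp(-r*dt) = 0.997669
Stock lattice S(k, i) with i counting down-moves:
  k=0: S(0,0) = 0.8800
  k=1: S(1,0) = 0.9323; S(1,1) = 0.8306
  k=2: S(2,0) = 0.9877; S(2,1) = 0.8800; S(2,2) = 0.7840
  k=3: S(3,0) = 1.0464; S(3,1) = 0.9323; S(3,2) = 0.8306; S(3,3) = 0.7400
Terminal payoffs V(N, i) = max(K - S_T, 0):
  V(3,0) = 0.000000; V(3,1) = 0.000000; V(3,2) = 0.000000; V(3,3) = 0.049951
Backward induction: V(k, i) = exp(-r*dt) * [p * V(k+1, i) + (1-p) * V(k+1, i+1)]; then take max(V_cont, immediate exercise) for American.
  V(2,0) = exp(-r*dt) * [p*0.000000 + (1-p)*0.000000] = 0.000000; exercise = 0.000000; V(2,0) = max -> 0.000000
  V(2,1) = exp(-r*dt) * [p*0.000000 + (1-p)*0.000000] = 0.000000; exercise = 0.000000; V(2,1) = max -> 0.000000
  V(2,2) = exp(-r*dt) * [p*0.000000 + (1-p)*0.049951] = 0.024629; exercise = 0.005966; V(2,2) = max -> 0.024629
  V(1,0) = exp(-r*dt) * [p*0.000000 + (1-p)*0.000000] = 0.000000; exercise = 0.000000; V(1,0) = max -> 0.000000
  V(1,1) = exp(-r*dt) * [p*0.000000 + (1-p)*0.024629] = 0.012143; exercise = 0.000000; V(1,1) = max -> 0.012143
  V(0,0) = exp(-r*dt) * [p*0.000000 + (1-p)*0.012143] = 0.005987; exercise = 0.000000; V(0,0) = max -> 0.005987

Answer: Price = V(0,0) = 0.0060


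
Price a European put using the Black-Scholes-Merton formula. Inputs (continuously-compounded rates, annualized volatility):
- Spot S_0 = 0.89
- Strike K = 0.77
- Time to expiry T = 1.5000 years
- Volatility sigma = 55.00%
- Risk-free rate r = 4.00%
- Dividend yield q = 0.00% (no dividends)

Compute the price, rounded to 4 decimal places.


Answer: Price = 0.1399

Derivation:
d1 = (ln(S/K) + (r - q + 0.5*sigma^2) * T) / (sigma * sqrt(T)) = 0.64088442
d2 = d1 - sigma * sqrt(T) = -0.03272526
exp(-rT) = 0.94176453; exp(-qT) = 1.00000000
P = K * exp(-rT) * N(-d2) - S_0 * exp(-qT) * N(-d1)
N(-d1) = 0.26079889; N(-d2) = 0.51305316
P = 0.7700 * 0.94176453 * 0.51305316 - 0.8900 * 1.00000000 * 0.26079889 = 0.1399


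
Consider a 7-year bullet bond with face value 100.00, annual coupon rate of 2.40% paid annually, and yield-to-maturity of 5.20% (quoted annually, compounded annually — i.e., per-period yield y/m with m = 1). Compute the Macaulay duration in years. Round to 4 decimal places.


Coupon per period c = face * coupon_rate / m = 2.400000
Periods per year m = 1; per-period yield y/m = 0.052000
Number of cashflows N = 7
Cashflows (t years, CF_t, discount factor 1/(1+y/m)^(m*t), PV):
  t = 1.0000: CF_t = 2.400000, DF = 0.950570, PV = 2.281369
  t = 2.0000: CF_t = 2.400000, DF = 0.903584, PV = 2.168602
  t = 3.0000: CF_t = 2.400000, DF = 0.858920, PV = 2.061408
  t = 4.0000: CF_t = 2.400000, DF = 0.816464, PV = 1.959514
  t = 5.0000: CF_t = 2.400000, DF = 0.776106, PV = 1.862656
  t = 6.0000: CF_t = 2.400000, DF = 0.737744, PV = 1.770585
  t = 7.0000: CF_t = 102.400000, DF = 0.701277, PV = 71.810802
Price P = sum_t PV_t = 83.914935
Macaulay numerator sum_t t * PV_t:
  t * PV_t at t = 1.0000: 2.281369
  t * PV_t at t = 2.0000: 4.337203
  t * PV_t at t = 3.0000: 6.184225
  t * PV_t at t = 4.0000: 7.838054
  t * PV_t at t = 5.0000: 9.313278
  t * PV_t at t = 6.0000: 10.623511
  t * PV_t at t = 7.0000: 502.675615
Macaulay duration D = (sum_t t * PV_t) / P = 543.253254 / 83.914935 = 6.473857

Answer: Macaulay duration = 6.4739 years


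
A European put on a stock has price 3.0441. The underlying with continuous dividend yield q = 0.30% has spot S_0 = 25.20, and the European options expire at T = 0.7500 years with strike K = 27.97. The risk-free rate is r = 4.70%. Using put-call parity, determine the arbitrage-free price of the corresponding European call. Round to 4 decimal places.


Put-call parity: C - P = S_0 * exp(-qT) - K * exp(-rT).
S_0 * exp(-qT) = 25.2000 * 0.99775253 = 25.14336374
K * exp(-rT) = 27.9700 * 0.96536405 = 27.00123234
C = P + S*exp(-qT) - K*exp(-rT)
C = 3.0441 + 25.14336374 - 27.00123234 = 1.1862

Answer: Call price = 1.1862


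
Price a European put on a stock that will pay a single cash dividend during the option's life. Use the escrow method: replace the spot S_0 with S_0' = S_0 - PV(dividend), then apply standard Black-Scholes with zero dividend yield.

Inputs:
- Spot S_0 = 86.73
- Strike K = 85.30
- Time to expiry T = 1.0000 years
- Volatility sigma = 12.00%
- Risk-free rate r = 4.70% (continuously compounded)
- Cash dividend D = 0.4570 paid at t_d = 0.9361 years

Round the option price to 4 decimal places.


PV(D) = D * exp(-r * t_d) = 0.4570 * 0.95695712 = 0.43732940
S_0' = S_0 - PV(D) = 86.7300 - 0.43732940 = 86.29267060
d1 = (ln(S_0'/K) + (r + sigma^2/2)*T) / (sigma*sqrt(T)) = 0.54808509
d2 = d1 - sigma*sqrt(T) = 0.42808509
exp(-rT) = 0.95408740
N(-d1) = 0.29181674; N(-d2) = 0.33429459
P = K * exp(-rT) * N(-d2) - S_0' * N(-d1) = 85.3000 * 0.95408740 * 0.33429459 - 86.29267060 * 0.29181674 = 2.0245

Answer: Price = 2.0245


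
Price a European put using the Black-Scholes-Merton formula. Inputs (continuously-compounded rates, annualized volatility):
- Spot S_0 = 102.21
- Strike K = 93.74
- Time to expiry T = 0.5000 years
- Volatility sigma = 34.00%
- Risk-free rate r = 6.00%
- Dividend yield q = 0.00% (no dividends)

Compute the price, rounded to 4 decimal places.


d1 = (ln(S/K) + (r - q + 0.5*sigma^2) * T) / (sigma * sqrt(T)) = 0.60480310
d2 = d1 - sigma * sqrt(T) = 0.36438680
exp(-rT) = 0.97044553; exp(-qT) = 1.00000000
P = K * exp(-rT) * N(-d2) - S_0 * exp(-qT) * N(-d1)
N(-d1) = 0.27265492; N(-d2) = 0.35778460
P = 93.7400 * 0.97044553 * 0.35778460 - 102.2100 * 1.00000000 * 0.27265492 = 4.6794

Answer: Price = 4.6794


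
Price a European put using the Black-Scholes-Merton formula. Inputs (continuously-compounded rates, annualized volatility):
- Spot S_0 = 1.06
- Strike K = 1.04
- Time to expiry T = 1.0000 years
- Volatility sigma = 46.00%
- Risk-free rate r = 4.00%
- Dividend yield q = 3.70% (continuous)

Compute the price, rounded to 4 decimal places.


Answer: Price = 0.1729

Derivation:
d1 = (ln(S/K) + (r - q + 0.5*sigma^2) * T) / (sigma * sqrt(T)) = 0.27793086
d2 = d1 - sigma * sqrt(T) = -0.18206914
exp(-rT) = 0.96078944; exp(-qT) = 0.96367614
P = K * exp(-rT) * N(-d2) - S_0 * exp(-qT) * N(-d1)
N(-d1) = 0.39053272; N(-d2) = 0.57223577
P = 1.0400 * 0.96078944 * 0.57223577 - 1.0600 * 0.96367614 * 0.39053272 = 0.1729


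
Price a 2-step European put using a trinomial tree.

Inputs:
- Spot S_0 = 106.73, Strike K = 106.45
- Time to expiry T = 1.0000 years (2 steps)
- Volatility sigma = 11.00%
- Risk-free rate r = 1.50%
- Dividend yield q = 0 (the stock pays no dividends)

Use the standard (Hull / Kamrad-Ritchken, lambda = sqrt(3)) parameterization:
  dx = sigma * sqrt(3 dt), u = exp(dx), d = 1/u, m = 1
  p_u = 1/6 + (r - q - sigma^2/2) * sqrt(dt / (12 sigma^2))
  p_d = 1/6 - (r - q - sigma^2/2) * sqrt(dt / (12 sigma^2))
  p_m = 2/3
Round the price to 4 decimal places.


dt = T/N = 0.500000; dx = sigma*sqrt(3*dt) = 0.134722
u = exp(dx) = 1.144219; d = 1/u = 0.873959
p_u = 0.183275, p_m = 0.666667, p_d = 0.150058
Discount per step: exp(-r*dt) = 0.992528
Stock lattice S(k, j) with j the centered position index:
  k=0: S(0,+0) = 106.7300
  k=1: S(1,-1) = 93.2776; S(1,+0) = 106.7300; S(1,+1) = 122.1224
  k=2: S(2,-2) = 81.5208; S(2,-1) = 93.2776; S(2,+0) = 106.7300; S(2,+1) = 122.1224; S(2,+2) = 139.7348
Terminal payoffs V(N, j) = max(K - S_T, 0):
  V(2,-2) = 24.929183; V(2,-1) = 13.172367; V(2,+0) = 0.000000; V(2,+1) = 0.000000; V(2,+2) = 0.000000
Backward induction: V(k, j) = exp(-r*dt) * [p_u * V(k+1, j+1) + p_m * V(k+1, j) + p_d * V(k+1, j-1)]
  V(1,-1) = exp(-r*dt) * [p_u*0.000000 + p_m*13.172367 + p_d*24.929183] = 12.428844
  V(1,+0) = exp(-r*dt) * [p_u*0.000000 + p_m*0.000000 + p_d*13.172367] = 1.961855
  V(1,+1) = exp(-r*dt) * [p_u*0.000000 + p_m*0.000000 + p_d*0.000000] = 0.000000
  V(0,+0) = exp(-r*dt) * [p_u*0.000000 + p_m*1.961855 + p_d*12.428844] = 3.149247

Answer: Price = V(0,0) = 3.1492


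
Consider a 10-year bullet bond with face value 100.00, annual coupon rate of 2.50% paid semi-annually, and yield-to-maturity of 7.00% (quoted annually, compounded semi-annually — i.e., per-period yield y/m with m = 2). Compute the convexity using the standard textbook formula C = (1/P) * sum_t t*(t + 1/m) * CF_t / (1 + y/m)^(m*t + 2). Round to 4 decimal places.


Coupon per period c = face * coupon_rate / m = 1.250000
Periods per year m = 2; per-period yield y/m = 0.035000
Number of cashflows N = 20
Cashflows (t years, CF_t, discount factor 1/(1+y/m)^(m*t), PV):
  t = 0.5000: CF_t = 1.250000, DF = 0.966184, PV = 1.207729
  t = 1.0000: CF_t = 1.250000, DF = 0.933511, PV = 1.166888
  t = 1.5000: CF_t = 1.250000, DF = 0.901943, PV = 1.127428
  t = 2.0000: CF_t = 1.250000, DF = 0.871442, PV = 1.089303
  t = 2.5000: CF_t = 1.250000, DF = 0.841973, PV = 1.052466
  t = 3.0000: CF_t = 1.250000, DF = 0.813501, PV = 1.016876
  t = 3.5000: CF_t = 1.250000, DF = 0.785991, PV = 0.982489
  t = 4.0000: CF_t = 1.250000, DF = 0.759412, PV = 0.949264
  t = 4.5000: CF_t = 1.250000, DF = 0.733731, PV = 0.917164
  t = 5.0000: CF_t = 1.250000, DF = 0.708919, PV = 0.886149
  t = 5.5000: CF_t = 1.250000, DF = 0.684946, PV = 0.856182
  t = 6.0000: CF_t = 1.250000, DF = 0.661783, PV = 0.827229
  t = 6.5000: CF_t = 1.250000, DF = 0.639404, PV = 0.799255
  t = 7.0000: CF_t = 1.250000, DF = 0.617782, PV = 0.772227
  t = 7.5000: CF_t = 1.250000, DF = 0.596891, PV = 0.746113
  t = 8.0000: CF_t = 1.250000, DF = 0.576706, PV = 0.720882
  t = 8.5000: CF_t = 1.250000, DF = 0.557204, PV = 0.696505
  t = 9.0000: CF_t = 1.250000, DF = 0.538361, PV = 0.672951
  t = 9.5000: CF_t = 1.250000, DF = 0.520156, PV = 0.650195
  t = 10.0000: CF_t = 101.250000, DF = 0.502566, PV = 50.884796
Price P = sum_t PV_t = 68.022093
Convexity numerator sum_t t*(t + 1/m) * CF_t / (1+y/m)^(m*t + 2):
  t = 0.5000: term = 0.563714
  t = 1.0000: term = 1.633954
  t = 1.5000: term = 3.157399
  t = 2.0000: term = 5.084379
  t = 2.5000: term = 7.368665
  t = 3.0000: term = 9.967277
  t = 3.5000: term = 12.840292
  t = 4.0000: term = 15.950673
  t = 4.5000: term = 19.264098
  t = 5.0000: term = 22.748801
  t = 5.5000: term = 26.375421
  t = 6.0000: term = 30.116862
  t = 6.5000: term = 33.948154
  t = 7.0000: term = 37.846325
  t = 7.5000: term = 41.790283
  t = 8.0000: term = 45.760697
  t = 8.5000: term = 49.739888
  t = 9.0000: term = 53.711729
  t = 9.5000: term = 57.661545
  t = 10.0000: term = 4987.657643
Convexity = (1/P) * sum = 5463.187801 / 68.022093 = 80.314904

Answer: Convexity = 80.3149
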